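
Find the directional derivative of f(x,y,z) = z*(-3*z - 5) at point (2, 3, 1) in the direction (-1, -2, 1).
-11*sqrt(6)/6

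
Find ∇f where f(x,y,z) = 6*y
(0, 6, 0)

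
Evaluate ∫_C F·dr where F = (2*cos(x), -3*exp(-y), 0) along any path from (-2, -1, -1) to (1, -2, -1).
-3*E + 2*sin(1) + 2*sin(2) + 3*exp(2)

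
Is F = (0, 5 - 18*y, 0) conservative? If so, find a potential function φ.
Yes, F is conservative. φ = y*(5 - 9*y)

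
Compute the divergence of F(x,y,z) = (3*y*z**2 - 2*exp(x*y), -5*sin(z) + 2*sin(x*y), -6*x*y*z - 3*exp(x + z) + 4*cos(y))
-6*x*y + 2*x*cos(x*y) - 2*y*exp(x*y) - 3*exp(x + z)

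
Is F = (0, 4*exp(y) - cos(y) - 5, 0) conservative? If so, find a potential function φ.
Yes, F is conservative. φ = -5*y + 4*exp(y) - sin(y)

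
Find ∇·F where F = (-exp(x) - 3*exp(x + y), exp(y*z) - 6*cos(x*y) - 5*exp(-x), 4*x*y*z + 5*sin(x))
4*x*y + 6*x*sin(x*y) + z*exp(y*z) - exp(x) - 3*exp(x + y)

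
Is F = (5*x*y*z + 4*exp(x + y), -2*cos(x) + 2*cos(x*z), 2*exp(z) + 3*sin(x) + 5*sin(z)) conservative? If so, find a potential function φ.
No, ∇×F = (2*x*sin(x*z), 5*x*y - 3*cos(x), -5*x*z - 2*z*sin(x*z) - 4*exp(x + y) + 2*sin(x)) ≠ 0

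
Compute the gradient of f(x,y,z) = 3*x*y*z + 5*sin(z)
(3*y*z, 3*x*z, 3*x*y + 5*cos(z))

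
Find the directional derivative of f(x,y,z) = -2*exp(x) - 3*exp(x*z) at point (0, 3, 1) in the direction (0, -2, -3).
0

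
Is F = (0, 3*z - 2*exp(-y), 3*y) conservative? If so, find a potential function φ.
Yes, F is conservative. φ = 3*y*z + 2*exp(-y)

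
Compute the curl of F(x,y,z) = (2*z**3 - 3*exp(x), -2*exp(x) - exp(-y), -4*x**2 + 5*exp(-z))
(0, 8*x + 6*z**2, -2*exp(x))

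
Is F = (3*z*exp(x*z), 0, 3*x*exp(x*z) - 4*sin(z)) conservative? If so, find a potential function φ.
Yes, F is conservative. φ = 3*exp(x*z) + 4*cos(z)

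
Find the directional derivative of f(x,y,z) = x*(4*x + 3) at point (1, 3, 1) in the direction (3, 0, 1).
33*sqrt(10)/10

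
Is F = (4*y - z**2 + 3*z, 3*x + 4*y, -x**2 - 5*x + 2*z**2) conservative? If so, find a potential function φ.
No, ∇×F = (0, 2*x - 2*z + 8, -1) ≠ 0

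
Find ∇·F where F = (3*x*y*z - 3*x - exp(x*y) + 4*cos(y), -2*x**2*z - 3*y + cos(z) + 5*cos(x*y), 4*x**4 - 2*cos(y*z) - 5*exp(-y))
-5*x*sin(x*y) + 3*y*z - y*exp(x*y) + 2*y*sin(y*z) - 6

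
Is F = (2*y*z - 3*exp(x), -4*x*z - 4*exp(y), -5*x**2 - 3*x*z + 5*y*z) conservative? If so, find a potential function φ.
No, ∇×F = (4*x + 5*z, 10*x + 2*y + 3*z, -6*z) ≠ 0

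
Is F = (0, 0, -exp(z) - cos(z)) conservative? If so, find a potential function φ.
Yes, F is conservative. φ = -exp(z) - sin(z)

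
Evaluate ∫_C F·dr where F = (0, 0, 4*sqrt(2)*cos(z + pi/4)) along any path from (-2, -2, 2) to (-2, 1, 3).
4*sqrt(2)*(sin(pi/4 + 3) - sin(pi/4 + 2))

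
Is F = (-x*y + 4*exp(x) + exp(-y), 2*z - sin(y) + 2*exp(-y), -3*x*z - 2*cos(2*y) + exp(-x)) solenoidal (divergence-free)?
No, ∇·F = -3*x - y + 4*exp(x) - cos(y) - 2*exp(-y)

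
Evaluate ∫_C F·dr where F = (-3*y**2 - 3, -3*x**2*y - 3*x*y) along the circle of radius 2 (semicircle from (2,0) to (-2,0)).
28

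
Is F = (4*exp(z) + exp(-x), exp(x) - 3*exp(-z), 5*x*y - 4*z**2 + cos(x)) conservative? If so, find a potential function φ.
No, ∇×F = (5*x - 3*exp(-z), -5*y + 4*exp(z) + sin(x), exp(x)) ≠ 0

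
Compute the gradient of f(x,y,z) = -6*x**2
(-12*x, 0, 0)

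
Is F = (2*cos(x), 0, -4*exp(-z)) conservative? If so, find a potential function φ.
Yes, F is conservative. φ = 2*sin(x) + 4*exp(-z)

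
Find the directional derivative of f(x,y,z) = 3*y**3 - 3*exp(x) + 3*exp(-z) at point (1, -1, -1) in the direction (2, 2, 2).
sqrt(3)*(3 - 2*E)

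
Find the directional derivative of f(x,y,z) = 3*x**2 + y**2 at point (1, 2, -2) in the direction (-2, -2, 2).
-10*sqrt(3)/3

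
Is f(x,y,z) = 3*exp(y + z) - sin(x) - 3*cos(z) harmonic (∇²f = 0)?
No, ∇²f = 6*exp(y + z) + sin(x) + 3*cos(z)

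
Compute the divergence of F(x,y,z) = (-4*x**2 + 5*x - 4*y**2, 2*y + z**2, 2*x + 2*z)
9 - 8*x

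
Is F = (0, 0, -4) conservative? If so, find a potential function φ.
Yes, F is conservative. φ = -4*z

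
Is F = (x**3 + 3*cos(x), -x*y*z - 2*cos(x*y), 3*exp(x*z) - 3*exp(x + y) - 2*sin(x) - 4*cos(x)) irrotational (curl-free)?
No, ∇×F = (x*y - 3*exp(x + y), -3*z*exp(x*z) + 3*exp(x + y) - 4*sin(x) + 2*cos(x), y*(-z + 2*sin(x*y)))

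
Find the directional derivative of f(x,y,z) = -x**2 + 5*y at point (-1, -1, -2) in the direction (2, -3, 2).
-11*sqrt(17)/17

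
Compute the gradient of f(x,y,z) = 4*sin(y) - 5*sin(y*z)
(0, -5*z*cos(y*z) + 4*cos(y), -5*y*cos(y*z))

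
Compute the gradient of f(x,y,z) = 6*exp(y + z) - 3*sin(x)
(-3*cos(x), 6*exp(y + z), 6*exp(y + z))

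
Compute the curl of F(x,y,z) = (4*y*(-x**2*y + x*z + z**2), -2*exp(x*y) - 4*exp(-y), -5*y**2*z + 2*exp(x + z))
(-10*y*z, 4*y*(x + 2*z) - 2*exp(x + z), 8*x**2*y - 4*x*z - 2*y*exp(x*y) - 4*z**2)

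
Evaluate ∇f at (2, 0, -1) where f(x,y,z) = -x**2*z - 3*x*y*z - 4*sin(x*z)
(4*cos(2) + 4, 6, -4 - 8*cos(2))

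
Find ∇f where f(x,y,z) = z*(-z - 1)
(0, 0, -2*z - 1)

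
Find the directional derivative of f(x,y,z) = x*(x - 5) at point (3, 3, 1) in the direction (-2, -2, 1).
-2/3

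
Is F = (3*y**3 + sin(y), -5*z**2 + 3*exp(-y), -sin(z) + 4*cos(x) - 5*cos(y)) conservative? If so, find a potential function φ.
No, ∇×F = (10*z + 5*sin(y), 4*sin(x), -9*y**2 - cos(y)) ≠ 0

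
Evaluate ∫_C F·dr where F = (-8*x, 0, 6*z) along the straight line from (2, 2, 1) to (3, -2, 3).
4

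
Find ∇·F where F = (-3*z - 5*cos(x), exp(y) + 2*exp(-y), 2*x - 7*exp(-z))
exp(y) + 5*sin(x) + 7*exp(-z) - 2*exp(-y)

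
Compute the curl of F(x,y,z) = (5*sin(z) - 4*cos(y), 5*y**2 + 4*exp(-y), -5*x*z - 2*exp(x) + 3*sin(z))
(0, 5*z + 2*exp(x) + 5*cos(z), -4*sin(y))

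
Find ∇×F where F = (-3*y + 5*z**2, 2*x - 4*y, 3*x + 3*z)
(0, 10*z - 3, 5)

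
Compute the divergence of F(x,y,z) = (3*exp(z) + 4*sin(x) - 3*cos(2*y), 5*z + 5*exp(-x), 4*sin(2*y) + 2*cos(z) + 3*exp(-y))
-2*sin(z) + 4*cos(x)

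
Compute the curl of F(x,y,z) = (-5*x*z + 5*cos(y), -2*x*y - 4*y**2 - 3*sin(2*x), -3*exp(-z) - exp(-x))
(0, -5*x - exp(-x), -2*y + 5*sin(y) - 6*cos(2*x))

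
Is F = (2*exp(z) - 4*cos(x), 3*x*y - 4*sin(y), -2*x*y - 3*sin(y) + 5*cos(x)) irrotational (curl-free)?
No, ∇×F = (-2*x - 3*cos(y), 2*y + 2*exp(z) + 5*sin(x), 3*y)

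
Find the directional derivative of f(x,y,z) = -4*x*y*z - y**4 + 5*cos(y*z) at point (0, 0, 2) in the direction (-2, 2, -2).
0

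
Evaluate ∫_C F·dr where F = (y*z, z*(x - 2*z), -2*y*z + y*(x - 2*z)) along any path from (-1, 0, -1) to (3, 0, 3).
0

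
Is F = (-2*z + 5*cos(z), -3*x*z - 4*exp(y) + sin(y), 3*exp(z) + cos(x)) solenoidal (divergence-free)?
No, ∇·F = -4*exp(y) + 3*exp(z) + cos(y)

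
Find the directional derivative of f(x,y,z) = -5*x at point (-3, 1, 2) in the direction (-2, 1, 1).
5*sqrt(6)/3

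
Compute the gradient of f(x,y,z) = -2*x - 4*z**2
(-2, 0, -8*z)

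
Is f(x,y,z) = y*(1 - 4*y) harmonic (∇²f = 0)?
No, ∇²f = -8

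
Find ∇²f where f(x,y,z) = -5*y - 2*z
0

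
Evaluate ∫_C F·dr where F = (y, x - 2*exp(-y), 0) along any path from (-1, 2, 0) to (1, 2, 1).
4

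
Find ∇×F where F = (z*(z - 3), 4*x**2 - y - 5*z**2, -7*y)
(10*z - 7, 2*z - 3, 8*x)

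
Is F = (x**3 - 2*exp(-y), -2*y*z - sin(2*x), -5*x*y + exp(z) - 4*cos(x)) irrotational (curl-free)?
No, ∇×F = (-5*x + 2*y, 5*y - 4*sin(x), -2*cos(2*x) - 2*exp(-y))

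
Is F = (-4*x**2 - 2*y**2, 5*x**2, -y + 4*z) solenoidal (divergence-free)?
No, ∇·F = 4 - 8*x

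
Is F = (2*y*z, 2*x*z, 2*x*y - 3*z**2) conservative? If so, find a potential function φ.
Yes, F is conservative. φ = z*(2*x*y - z**2)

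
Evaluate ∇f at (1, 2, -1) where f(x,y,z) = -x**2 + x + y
(-1, 1, 0)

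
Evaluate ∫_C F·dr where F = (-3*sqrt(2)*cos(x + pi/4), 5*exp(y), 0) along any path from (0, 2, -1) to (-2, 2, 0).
3 - 3*sqrt(2)*cos(pi/4 + 2)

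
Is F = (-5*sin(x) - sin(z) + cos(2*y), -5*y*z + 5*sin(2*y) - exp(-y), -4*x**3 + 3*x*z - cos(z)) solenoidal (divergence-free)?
No, ∇·F = 3*x - 5*z + sin(z) - 5*cos(x) + 10*cos(2*y) + exp(-y)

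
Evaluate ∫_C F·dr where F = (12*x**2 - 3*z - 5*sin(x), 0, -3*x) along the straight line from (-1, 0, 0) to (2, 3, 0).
-5*cos(1) + 5*cos(2) + 36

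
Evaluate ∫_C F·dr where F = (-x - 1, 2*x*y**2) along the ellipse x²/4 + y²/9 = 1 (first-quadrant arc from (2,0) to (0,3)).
4 + 27*pi/4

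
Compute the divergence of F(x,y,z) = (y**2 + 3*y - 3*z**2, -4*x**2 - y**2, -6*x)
-2*y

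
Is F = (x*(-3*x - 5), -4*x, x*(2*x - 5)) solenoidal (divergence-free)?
No, ∇·F = -6*x - 5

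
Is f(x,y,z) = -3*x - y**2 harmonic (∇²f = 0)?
No, ∇²f = -2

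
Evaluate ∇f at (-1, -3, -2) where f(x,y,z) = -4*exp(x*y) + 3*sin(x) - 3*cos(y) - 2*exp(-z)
(3*cos(1) + 12*exp(3), -3*sin(3) + 4*exp(3), 2*exp(2))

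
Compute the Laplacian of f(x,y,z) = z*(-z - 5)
-2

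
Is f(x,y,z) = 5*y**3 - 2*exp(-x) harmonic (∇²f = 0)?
No, ∇²f = 30*y - 2*exp(-x)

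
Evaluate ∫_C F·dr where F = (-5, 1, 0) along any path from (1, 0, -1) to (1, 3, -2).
3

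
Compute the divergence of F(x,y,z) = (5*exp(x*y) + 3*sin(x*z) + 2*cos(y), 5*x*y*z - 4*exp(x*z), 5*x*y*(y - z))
-5*x*y + 5*x*z + 5*y*exp(x*y) + 3*z*cos(x*z)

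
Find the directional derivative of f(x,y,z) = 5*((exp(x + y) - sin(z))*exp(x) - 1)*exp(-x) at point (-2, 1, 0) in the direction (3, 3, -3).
5*sqrt(3)*(2 + E + exp(3))*exp(-1)/3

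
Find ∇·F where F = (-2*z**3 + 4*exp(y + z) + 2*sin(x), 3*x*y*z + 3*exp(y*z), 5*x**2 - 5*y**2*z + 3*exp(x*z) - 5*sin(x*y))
3*x*z + 3*x*exp(x*z) - 5*y**2 + 3*z*exp(y*z) + 2*cos(x)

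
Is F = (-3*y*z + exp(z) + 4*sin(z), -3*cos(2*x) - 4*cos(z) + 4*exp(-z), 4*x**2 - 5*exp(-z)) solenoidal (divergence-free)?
No, ∇·F = 5*exp(-z)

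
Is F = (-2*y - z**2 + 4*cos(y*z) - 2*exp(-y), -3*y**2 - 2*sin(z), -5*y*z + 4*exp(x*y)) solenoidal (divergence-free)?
No, ∇·F = -11*y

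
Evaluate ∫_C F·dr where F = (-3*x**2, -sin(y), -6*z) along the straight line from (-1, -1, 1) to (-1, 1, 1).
0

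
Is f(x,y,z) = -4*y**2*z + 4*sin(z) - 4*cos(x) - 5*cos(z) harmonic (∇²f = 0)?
No, ∇²f = -8*z - 4*sin(z) + 4*cos(x) + 5*cos(z)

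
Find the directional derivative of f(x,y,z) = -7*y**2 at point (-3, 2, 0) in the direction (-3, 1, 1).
-28*sqrt(11)/11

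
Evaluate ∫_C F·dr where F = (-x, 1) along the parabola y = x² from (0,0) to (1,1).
1/2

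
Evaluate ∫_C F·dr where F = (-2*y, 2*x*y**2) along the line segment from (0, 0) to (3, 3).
63/2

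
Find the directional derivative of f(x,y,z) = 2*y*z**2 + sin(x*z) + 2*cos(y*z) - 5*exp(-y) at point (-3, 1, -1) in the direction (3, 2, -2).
sqrt(17)*(-8*E*sin(1) + 3*E*cos(3) + 10 + 12*E)*exp(-1)/17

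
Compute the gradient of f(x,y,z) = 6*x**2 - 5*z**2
(12*x, 0, -10*z)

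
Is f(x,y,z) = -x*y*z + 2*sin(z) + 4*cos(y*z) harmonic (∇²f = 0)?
No, ∇²f = -4*y**2*cos(y*z) - 4*z**2*cos(y*z) - 2*sin(z)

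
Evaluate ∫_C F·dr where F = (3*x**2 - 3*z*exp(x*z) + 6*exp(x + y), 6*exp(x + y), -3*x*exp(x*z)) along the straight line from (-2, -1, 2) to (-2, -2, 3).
3*(-2*exp(3) - 1 + 3*exp(2))*exp(-6)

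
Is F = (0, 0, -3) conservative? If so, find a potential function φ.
Yes, F is conservative. φ = -3*z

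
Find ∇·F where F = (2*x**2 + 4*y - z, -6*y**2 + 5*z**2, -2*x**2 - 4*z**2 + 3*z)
4*x - 12*y - 8*z + 3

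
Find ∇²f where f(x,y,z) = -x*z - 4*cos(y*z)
4*(y**2 + z**2)*cos(y*z)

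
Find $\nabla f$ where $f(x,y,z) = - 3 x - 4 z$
(-3, 0, -4)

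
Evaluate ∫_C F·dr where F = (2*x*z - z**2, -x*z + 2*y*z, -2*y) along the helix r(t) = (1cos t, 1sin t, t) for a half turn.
-8 + 3*pi**2/4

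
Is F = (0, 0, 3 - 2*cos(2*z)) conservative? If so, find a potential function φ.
Yes, F is conservative. φ = 3*z - sin(2*z)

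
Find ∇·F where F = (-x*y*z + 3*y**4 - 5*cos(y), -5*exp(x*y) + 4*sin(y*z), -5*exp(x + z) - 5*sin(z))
-5*x*exp(x*y) - y*z + 4*z*cos(y*z) - 5*exp(x + z) - 5*cos(z)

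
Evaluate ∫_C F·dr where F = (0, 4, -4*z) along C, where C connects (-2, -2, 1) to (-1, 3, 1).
20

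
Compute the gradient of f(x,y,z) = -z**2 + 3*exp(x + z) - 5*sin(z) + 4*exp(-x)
((3*exp(2*x + z) - 4)*exp(-x), 0, -2*z + 3*exp(x + z) - 5*cos(z))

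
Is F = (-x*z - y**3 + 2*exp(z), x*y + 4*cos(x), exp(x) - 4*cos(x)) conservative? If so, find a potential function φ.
No, ∇×F = (0, -x - exp(x) + 2*exp(z) - 4*sin(x), 3*y**2 + y - 4*sin(x)) ≠ 0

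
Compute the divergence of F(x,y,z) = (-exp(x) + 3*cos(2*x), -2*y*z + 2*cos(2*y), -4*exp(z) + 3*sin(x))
-2*z - exp(x) - 4*exp(z) - 6*sin(2*x) - 4*sin(2*y)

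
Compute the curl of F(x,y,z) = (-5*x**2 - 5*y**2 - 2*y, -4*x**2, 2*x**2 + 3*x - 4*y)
(-4, -4*x - 3, -8*x + 10*y + 2)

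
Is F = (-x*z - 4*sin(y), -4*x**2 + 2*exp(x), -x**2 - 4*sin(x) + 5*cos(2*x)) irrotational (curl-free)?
No, ∇×F = (0, x + 10*sin(2*x) + 4*cos(x), -8*x + 2*exp(x) + 4*cos(y))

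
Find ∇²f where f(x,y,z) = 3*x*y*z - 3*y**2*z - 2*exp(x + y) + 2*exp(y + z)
-6*z - 4*exp(x + y) + 4*exp(y + z)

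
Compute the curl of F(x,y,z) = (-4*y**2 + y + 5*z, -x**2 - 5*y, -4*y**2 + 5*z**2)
(-8*y, 5, -2*x + 8*y - 1)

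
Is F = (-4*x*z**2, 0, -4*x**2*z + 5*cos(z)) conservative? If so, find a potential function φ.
Yes, F is conservative. φ = -2*x**2*z**2 + 5*sin(z)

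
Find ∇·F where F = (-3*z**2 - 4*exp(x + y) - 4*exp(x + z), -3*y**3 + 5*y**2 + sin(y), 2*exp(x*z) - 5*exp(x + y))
2*x*exp(x*z) - 9*y**2 + 10*y - 4*exp(x + y) - 4*exp(x + z) + cos(y)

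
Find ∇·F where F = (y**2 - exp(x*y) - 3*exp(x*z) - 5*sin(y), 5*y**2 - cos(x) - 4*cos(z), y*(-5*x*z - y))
-5*x*y - y*exp(x*y) + 10*y - 3*z*exp(x*z)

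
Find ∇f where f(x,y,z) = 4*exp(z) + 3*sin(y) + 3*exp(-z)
(0, 3*cos(y), 7*sinh(z) + cosh(z))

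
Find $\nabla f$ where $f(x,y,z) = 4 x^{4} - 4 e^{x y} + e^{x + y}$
(16*x**3 - 4*y*exp(x*y) + exp(x + y), -4*x*exp(x*y) + exp(x + y), 0)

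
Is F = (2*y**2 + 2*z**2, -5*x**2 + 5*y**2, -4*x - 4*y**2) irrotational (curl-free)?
No, ∇×F = (-8*y, 4*z + 4, -10*x - 4*y)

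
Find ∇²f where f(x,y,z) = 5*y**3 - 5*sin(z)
30*y + 5*sin(z)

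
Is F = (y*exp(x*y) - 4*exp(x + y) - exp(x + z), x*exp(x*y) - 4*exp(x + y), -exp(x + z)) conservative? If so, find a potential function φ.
Yes, F is conservative. φ = exp(x*y) - 4*exp(x + y) - exp(x + z)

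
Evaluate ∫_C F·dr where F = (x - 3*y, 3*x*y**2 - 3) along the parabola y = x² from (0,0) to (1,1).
-37/14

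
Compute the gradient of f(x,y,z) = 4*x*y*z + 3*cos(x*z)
(z*(4*y - 3*sin(x*z)), 4*x*z, x*(4*y - 3*sin(x*z)))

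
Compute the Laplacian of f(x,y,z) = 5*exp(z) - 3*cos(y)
5*exp(z) + 3*cos(y)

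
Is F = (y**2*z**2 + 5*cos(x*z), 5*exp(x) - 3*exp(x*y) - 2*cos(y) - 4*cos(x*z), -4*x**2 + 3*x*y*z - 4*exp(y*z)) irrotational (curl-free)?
No, ∇×F = (3*x*z - 4*x*sin(x*z) - 4*z*exp(y*z), -5*x*sin(x*z) + 8*x + 2*y**2*z - 3*y*z, -2*y*z**2 - 3*y*exp(x*y) + 4*z*sin(x*z) + 5*exp(x))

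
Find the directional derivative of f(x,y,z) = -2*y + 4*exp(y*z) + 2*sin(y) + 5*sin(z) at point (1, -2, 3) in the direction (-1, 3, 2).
sqrt(14)*(5*exp(6)*cos(3) + 3*(-1 + cos(2))*exp(6) + 10)*exp(-6)/7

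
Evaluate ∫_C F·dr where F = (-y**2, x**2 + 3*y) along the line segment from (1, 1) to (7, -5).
-120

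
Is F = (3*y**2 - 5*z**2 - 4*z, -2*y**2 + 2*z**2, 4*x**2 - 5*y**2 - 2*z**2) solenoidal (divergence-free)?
No, ∇·F = -4*y - 4*z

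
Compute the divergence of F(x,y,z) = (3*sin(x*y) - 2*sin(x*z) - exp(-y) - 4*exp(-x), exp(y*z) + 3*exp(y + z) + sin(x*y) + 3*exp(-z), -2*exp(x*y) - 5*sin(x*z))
x*cos(x*y) - 5*x*cos(x*z) + 3*y*cos(x*y) + z*exp(y*z) - 2*z*cos(x*z) + 3*exp(y + z) + 4*exp(-x)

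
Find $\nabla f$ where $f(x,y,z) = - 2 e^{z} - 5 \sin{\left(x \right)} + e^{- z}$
(-5*cos(x), 0, -sinh(z) - 3*cosh(z))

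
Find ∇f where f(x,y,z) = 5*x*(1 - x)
(5 - 10*x, 0, 0)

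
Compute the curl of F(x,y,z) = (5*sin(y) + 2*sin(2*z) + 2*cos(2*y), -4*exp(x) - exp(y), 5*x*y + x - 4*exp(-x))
(5*x, -5*y + 4*cos(2*z) - 1 - 4*exp(-x), -4*exp(x) + 4*sin(2*y) - 5*cos(y))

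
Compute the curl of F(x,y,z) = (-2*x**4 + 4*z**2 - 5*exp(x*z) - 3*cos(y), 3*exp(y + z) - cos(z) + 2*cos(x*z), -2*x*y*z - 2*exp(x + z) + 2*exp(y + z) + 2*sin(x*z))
(-2*x*z + 2*x*sin(x*z) - exp(y + z) - sin(z), -5*x*exp(x*z) + 2*y*z - 2*z*cos(x*z) + 8*z + 2*exp(x + z), -2*z*sin(x*z) - 3*sin(y))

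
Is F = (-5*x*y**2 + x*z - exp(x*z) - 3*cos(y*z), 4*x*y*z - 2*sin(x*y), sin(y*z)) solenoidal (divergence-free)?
No, ∇·F = 4*x*z - 2*x*cos(x*y) - 5*y**2 + y*cos(y*z) - z*exp(x*z) + z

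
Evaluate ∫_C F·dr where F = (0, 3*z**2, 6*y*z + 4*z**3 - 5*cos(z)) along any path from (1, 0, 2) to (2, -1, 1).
-18 - 5*sin(1) + 5*sin(2)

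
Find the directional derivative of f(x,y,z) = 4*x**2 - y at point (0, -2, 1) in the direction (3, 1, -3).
-sqrt(19)/19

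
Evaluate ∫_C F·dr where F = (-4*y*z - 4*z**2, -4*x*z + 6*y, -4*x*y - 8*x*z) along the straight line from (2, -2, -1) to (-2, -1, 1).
15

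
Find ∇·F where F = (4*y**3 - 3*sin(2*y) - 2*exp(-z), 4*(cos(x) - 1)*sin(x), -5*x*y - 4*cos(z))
4*sin(z)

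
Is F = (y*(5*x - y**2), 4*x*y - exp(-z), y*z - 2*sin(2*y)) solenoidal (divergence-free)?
No, ∇·F = 4*x + 6*y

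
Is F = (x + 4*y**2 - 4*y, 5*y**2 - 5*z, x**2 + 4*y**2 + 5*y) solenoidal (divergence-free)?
No, ∇·F = 10*y + 1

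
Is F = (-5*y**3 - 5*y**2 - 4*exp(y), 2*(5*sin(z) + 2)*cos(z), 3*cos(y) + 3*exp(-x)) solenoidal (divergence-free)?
Yes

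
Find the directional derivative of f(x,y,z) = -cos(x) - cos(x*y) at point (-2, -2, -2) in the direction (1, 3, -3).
-sqrt(19)*(8*sin(4) + sin(2))/19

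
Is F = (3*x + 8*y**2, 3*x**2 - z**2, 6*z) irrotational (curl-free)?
No, ∇×F = (2*z, 0, 6*x - 16*y)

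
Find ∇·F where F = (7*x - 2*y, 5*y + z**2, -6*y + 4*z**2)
8*z + 12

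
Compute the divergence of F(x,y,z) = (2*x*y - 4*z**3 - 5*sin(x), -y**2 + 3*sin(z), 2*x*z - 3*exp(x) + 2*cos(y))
2*x - 5*cos(x)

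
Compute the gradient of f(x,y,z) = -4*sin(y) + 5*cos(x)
(-5*sin(x), -4*cos(y), 0)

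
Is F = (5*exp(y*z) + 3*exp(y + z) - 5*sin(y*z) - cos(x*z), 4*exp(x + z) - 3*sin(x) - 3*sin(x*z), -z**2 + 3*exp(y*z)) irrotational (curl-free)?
No, ∇×F = (3*x*cos(x*z) + 3*z*exp(y*z) - 4*exp(x + z), x*sin(x*z) + 5*y*exp(y*z) - 5*y*cos(y*z) + 3*exp(y + z), -5*z*exp(y*z) - 3*z*cos(x*z) + 5*z*cos(y*z) + 4*exp(x + z) - 3*exp(y + z) - 3*cos(x))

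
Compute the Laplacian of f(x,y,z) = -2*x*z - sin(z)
sin(z)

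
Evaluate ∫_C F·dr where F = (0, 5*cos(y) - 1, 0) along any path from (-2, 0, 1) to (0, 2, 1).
-2 + 5*sin(2)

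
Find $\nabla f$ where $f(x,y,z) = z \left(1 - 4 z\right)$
(0, 0, 1 - 8*z)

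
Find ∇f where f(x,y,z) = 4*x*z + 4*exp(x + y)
(4*z + 4*exp(x + y), 4*exp(x + y), 4*x)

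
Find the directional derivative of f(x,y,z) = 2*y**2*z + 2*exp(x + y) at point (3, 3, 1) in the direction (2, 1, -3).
3*sqrt(14)*(-7 + exp(6))/7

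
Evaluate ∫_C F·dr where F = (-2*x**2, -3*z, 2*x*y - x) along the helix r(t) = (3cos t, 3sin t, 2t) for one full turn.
0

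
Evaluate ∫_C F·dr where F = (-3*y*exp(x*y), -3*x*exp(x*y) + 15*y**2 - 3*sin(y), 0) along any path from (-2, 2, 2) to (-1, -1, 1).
3*((-15 - E - cos(2) + cos(1))*exp(4) + 1)*exp(-4)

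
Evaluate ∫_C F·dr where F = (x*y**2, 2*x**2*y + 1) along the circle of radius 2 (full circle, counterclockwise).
0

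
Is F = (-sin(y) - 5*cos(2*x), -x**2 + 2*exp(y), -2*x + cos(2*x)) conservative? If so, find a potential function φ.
No, ∇×F = (0, 2*sin(2*x) + 2, -2*x + cos(y)) ≠ 0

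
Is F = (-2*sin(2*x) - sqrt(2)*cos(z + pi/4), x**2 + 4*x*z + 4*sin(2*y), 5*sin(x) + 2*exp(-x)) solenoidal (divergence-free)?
No, ∇·F = -4*cos(2*x) + 8*cos(2*y)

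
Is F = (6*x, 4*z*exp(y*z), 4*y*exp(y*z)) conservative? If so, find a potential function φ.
Yes, F is conservative. φ = 3*x**2 + 4*exp(y*z)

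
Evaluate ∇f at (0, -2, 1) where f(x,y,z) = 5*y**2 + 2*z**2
(0, -20, 4)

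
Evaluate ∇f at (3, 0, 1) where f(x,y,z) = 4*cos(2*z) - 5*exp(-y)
(0, 5, -8*sin(2))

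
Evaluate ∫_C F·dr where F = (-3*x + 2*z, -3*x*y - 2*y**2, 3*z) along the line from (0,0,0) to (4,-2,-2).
-110/3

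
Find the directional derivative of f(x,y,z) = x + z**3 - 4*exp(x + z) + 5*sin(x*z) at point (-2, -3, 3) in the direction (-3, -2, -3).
3*sqrt(22)*(-28 - 5*cos(6) + 8*E)/22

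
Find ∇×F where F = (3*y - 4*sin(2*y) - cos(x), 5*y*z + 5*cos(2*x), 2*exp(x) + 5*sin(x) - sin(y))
(-5*y - cos(y), -2*exp(x) - 5*cos(x), -10*sin(2*x) + 8*cos(2*y) - 3)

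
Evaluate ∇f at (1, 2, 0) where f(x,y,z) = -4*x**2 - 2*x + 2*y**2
(-10, 8, 0)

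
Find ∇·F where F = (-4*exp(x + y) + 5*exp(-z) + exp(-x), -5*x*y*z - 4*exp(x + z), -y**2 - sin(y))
-5*x*z - 4*exp(x + y) - exp(-x)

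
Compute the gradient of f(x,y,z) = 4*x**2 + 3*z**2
(8*x, 0, 6*z)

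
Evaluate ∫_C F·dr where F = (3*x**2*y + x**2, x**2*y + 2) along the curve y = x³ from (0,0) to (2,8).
440/3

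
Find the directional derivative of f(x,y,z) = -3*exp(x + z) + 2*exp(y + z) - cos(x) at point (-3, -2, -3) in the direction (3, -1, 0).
-sqrt(10)*(2*E + 9 + 3*exp(6)*sin(3))*exp(-6)/10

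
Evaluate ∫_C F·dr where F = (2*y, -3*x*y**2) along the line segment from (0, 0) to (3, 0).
0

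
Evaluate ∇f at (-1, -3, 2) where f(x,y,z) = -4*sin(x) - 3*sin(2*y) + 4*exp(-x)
(-4*E - 4*cos(1), -6*cos(6), 0)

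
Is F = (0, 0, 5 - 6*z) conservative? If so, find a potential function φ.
Yes, F is conservative. φ = z*(5 - 3*z)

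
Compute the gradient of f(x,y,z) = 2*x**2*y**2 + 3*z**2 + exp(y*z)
(4*x*y**2, 4*x**2*y + z*exp(y*z), y*exp(y*z) + 6*z)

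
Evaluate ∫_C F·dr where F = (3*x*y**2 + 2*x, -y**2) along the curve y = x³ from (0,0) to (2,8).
-212/3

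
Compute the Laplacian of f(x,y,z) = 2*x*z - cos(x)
cos(x)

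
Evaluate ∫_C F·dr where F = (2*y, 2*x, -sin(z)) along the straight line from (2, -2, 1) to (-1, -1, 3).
cos(3) - cos(1) + 10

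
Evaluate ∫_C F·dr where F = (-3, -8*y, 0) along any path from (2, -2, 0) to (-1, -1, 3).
21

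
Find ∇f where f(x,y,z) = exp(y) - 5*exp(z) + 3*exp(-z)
(0, exp(y), -5*exp(z) - 3*exp(-z))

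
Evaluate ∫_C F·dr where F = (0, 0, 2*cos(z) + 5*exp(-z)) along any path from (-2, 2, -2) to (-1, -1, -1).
-5*E - 2*sin(1) + 2*sin(2) + 5*exp(2)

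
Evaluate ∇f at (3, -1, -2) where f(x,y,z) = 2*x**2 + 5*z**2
(12, 0, -20)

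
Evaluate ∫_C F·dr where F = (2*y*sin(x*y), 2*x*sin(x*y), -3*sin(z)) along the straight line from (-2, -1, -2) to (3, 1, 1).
-cos(2) + 3*cos(1) - 2*cos(3)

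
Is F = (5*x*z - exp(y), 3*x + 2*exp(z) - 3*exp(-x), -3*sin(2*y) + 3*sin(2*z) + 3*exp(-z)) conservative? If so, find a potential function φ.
No, ∇×F = (-2*exp(z) - 6*cos(2*y), 5*x, exp(y) + 3 + 3*exp(-x)) ≠ 0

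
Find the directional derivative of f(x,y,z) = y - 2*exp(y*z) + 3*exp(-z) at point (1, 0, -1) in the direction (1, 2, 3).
3*sqrt(14)*(2 - 3*E)/14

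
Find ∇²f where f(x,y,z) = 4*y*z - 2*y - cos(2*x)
4*cos(2*x)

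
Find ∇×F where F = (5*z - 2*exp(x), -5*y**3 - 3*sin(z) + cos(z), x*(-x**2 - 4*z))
(sin(z) + 3*cos(z), 3*x**2 + 4*z + 5, 0)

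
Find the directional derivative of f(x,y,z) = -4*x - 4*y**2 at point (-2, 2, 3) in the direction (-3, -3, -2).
30*sqrt(22)/11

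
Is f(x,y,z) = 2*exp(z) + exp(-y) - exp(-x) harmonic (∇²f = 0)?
No, ∇²f = 2*exp(z) + exp(-y) - exp(-x)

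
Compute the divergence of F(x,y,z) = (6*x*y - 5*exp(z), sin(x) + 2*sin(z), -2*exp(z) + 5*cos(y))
6*y - 2*exp(z)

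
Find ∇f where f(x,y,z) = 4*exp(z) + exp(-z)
(0, 0, 4*exp(z) - exp(-z))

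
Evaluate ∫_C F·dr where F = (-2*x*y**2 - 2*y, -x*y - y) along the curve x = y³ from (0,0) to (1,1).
-59/20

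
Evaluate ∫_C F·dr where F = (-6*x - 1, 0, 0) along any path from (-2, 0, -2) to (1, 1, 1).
6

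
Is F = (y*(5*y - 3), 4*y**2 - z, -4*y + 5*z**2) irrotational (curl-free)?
No, ∇×F = (-3, 0, 3 - 10*y)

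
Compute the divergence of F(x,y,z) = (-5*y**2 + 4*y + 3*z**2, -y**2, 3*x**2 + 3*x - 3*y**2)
-2*y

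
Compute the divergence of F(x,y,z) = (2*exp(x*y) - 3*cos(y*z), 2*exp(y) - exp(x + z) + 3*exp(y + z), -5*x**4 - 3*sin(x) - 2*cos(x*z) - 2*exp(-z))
2*x*sin(x*z) + 2*y*exp(x*y) + 2*exp(y) + 3*exp(y + z) + 2*exp(-z)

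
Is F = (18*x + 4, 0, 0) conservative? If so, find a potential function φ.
Yes, F is conservative. φ = x*(9*x + 4)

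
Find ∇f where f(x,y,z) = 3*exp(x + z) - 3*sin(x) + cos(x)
(3*exp(x + z) - sin(x) - 3*cos(x), 0, 3*exp(x + z))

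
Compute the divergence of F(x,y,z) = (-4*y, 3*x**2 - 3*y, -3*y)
-3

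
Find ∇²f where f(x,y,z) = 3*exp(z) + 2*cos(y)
3*exp(z) - 2*cos(y)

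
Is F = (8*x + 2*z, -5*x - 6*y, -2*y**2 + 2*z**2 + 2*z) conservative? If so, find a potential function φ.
No, ∇×F = (-4*y, 2, -5) ≠ 0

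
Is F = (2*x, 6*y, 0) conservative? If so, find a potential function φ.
Yes, F is conservative. φ = x**2 + 3*y**2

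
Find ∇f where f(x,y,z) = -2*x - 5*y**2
(-2, -10*y, 0)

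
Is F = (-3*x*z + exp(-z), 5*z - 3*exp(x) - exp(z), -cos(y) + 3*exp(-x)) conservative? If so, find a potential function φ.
No, ∇×F = (exp(z) + sin(y) - 5, -3*x - exp(-z) + 3*exp(-x), -3*exp(x)) ≠ 0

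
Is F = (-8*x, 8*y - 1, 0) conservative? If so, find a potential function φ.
Yes, F is conservative. φ = -4*x**2 + 4*y**2 - y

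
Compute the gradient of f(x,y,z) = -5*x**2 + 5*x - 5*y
(5 - 10*x, -5, 0)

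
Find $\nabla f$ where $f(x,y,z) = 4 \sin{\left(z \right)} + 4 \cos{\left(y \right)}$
(0, -4*sin(y), 4*cos(z))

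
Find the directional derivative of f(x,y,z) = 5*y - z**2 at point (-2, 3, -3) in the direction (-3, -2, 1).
-2*sqrt(14)/7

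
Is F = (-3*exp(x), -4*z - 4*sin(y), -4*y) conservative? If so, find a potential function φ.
Yes, F is conservative. φ = -4*y*z - 3*exp(x) + 4*cos(y)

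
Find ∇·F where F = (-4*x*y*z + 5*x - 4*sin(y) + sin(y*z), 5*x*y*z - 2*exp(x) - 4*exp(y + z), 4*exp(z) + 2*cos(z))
5*x*z - 4*y*z + 4*exp(z) - 4*exp(y + z) - 2*sin(z) + 5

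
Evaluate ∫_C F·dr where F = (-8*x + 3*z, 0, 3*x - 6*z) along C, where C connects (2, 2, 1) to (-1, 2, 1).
3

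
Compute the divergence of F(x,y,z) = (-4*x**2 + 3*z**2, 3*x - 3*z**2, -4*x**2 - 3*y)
-8*x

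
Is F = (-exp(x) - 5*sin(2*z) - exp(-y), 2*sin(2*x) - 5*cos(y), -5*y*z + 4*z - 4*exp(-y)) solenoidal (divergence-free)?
No, ∇·F = -5*y - exp(x) + 5*sin(y) + 4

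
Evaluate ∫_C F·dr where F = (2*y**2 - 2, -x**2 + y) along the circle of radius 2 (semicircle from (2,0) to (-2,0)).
-40/3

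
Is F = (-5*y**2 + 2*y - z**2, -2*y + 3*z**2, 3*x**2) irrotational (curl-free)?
No, ∇×F = (-6*z, -6*x - 2*z, 10*y - 2)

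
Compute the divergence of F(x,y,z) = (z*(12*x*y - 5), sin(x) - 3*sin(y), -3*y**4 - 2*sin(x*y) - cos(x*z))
x*sin(x*z) + 12*y*z - 3*cos(y)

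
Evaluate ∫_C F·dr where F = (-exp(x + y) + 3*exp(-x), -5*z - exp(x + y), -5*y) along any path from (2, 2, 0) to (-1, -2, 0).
(-1 + 3*E + (-3 + exp(3))*exp(4))*exp(-3)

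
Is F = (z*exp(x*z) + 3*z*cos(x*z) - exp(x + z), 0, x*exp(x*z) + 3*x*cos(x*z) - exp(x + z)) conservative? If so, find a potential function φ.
Yes, F is conservative. φ = exp(x*z) - exp(x + z) + 3*sin(x*z)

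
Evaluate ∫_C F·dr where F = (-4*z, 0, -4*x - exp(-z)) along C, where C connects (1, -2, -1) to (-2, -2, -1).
-12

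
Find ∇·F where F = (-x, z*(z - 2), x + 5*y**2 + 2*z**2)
4*z - 1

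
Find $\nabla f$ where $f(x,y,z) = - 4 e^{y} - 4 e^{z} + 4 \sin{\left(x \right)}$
(4*cos(x), -4*exp(y), -4*exp(z))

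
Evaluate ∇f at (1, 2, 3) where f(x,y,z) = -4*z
(0, 0, -4)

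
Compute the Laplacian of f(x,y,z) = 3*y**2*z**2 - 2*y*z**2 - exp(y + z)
6*y**2 - 4*y + 6*z**2 - 2*exp(y + z)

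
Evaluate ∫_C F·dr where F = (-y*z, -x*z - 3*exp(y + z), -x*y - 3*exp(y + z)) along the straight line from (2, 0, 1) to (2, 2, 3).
-3*exp(5) - 12 + 3*E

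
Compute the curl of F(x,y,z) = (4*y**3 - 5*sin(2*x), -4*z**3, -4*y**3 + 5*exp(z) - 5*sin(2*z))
(-12*y**2 + 12*z**2, 0, -12*y**2)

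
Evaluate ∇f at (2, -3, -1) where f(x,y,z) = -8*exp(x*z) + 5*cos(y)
(8*exp(-2), 5*sin(3), -16*exp(-2))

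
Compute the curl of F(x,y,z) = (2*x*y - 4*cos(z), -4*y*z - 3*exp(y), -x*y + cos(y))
(-x + 4*y - sin(y), y + 4*sin(z), -2*x)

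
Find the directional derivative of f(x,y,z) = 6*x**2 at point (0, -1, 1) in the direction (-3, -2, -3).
0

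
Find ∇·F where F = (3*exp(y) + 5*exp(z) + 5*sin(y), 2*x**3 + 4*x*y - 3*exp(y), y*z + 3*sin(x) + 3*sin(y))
4*x + y - 3*exp(y)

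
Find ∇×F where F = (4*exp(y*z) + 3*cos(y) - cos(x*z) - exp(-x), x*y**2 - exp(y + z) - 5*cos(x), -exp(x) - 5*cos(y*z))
(5*z*sin(y*z) + exp(y + z), x*sin(x*z) + 4*y*exp(y*z) + exp(x), y**2 - 4*z*exp(y*z) + 5*sin(x) + 3*sin(y))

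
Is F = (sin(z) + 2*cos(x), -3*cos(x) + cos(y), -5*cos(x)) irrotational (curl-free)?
No, ∇×F = (0, -5*sin(x) + cos(z), 3*sin(x))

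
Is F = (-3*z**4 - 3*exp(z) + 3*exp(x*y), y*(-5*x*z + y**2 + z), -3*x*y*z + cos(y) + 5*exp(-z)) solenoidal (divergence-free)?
No, ∇·F = -3*x*y - 5*x*z + 3*y**2 + 3*y*exp(x*y) + z - 5*exp(-z)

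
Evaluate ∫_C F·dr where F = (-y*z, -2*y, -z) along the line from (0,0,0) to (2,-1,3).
-7/2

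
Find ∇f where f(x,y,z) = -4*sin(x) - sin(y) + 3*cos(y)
(-4*cos(x), -3*sin(y) - cos(y), 0)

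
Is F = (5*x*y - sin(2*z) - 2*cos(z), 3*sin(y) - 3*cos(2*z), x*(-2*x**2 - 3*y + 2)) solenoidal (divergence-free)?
No, ∇·F = 5*y + 3*cos(y)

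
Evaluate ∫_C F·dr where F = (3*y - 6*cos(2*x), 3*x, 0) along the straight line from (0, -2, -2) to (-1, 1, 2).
-3 + 3*sin(2)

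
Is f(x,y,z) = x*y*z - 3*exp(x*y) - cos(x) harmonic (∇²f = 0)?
No, ∇²f = -3*x**2*exp(x*y) - 3*y**2*exp(x*y) + cos(x)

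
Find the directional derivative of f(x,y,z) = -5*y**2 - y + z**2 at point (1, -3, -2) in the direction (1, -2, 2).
-22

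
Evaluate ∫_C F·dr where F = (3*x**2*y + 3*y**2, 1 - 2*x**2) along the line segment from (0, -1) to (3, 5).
255/2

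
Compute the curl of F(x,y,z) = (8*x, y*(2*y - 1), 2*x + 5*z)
(0, -2, 0)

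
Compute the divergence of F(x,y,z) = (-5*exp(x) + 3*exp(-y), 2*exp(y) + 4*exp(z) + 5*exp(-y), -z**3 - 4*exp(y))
-3*z**2 - 5*exp(x) + 2*exp(y) - 5*exp(-y)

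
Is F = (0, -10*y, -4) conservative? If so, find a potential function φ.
Yes, F is conservative. φ = -5*y**2 - 4*z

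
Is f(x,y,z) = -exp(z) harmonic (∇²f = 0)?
No, ∇²f = -exp(z)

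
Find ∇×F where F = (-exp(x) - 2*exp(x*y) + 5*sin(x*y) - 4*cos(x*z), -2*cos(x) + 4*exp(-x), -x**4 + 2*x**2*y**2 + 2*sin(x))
(4*x**2*y, 4*x**3 - 4*x*y**2 + 4*x*sin(x*z) - 2*cos(x), 2*x*exp(x*y) - 5*x*cos(x*y) + 2*sin(x) - 4*exp(-x))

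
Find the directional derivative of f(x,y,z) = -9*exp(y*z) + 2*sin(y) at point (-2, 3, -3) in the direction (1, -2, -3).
sqrt(14)*(27 - 4*exp(9)*cos(3))*exp(-9)/14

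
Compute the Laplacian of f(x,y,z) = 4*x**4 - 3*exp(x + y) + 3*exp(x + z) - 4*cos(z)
48*x**2 - 6*exp(x + y) + 6*exp(x + z) + 4*cos(z)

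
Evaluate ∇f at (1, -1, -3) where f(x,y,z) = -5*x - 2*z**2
(-5, 0, 12)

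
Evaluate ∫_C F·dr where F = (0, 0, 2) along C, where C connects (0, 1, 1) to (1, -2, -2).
-6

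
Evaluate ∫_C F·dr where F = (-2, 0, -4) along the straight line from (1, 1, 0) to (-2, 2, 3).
-6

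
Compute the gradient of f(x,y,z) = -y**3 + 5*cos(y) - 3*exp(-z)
(0, -3*y**2 - 5*sin(y), 3*exp(-z))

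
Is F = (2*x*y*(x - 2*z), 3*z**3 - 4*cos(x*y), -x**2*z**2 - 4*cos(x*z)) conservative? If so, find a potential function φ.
No, ∇×F = (-9*z**2, -4*x*y + 2*x*z**2 - 4*z*sin(x*z), -2*x*(x - 2*z) + 4*y*sin(x*y)) ≠ 0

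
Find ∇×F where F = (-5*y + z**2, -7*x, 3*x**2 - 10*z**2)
(0, -6*x + 2*z, -2)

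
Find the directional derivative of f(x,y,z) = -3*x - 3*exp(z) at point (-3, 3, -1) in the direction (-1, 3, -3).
3*sqrt(19)*(E + 3)*exp(-1)/19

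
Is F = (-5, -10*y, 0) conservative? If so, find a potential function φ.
Yes, F is conservative. φ = -5*x - 5*y**2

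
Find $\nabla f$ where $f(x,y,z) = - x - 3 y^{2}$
(-1, -6*y, 0)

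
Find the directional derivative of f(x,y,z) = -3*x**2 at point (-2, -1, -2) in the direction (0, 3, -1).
0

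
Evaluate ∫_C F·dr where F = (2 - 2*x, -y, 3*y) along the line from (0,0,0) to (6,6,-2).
-60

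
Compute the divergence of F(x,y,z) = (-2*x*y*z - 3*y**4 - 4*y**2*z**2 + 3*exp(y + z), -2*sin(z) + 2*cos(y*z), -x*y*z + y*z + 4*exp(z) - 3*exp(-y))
-x*y - 2*y*z + y - 2*z*sin(y*z) + 4*exp(z)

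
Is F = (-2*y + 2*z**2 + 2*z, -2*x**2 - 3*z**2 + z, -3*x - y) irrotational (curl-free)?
No, ∇×F = (6*z - 2, 4*z + 5, 2 - 4*x)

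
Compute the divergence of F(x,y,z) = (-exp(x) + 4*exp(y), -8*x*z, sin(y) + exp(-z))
-exp(x) - exp(-z)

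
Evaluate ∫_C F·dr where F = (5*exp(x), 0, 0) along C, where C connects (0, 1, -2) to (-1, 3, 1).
-5 + 5*exp(-1)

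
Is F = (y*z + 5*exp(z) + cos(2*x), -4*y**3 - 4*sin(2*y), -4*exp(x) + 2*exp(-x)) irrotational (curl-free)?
No, ∇×F = (0, y + 4*exp(x) + 5*exp(z) + 2*exp(-x), -z)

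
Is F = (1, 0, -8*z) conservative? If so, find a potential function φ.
Yes, F is conservative. φ = x - 4*z**2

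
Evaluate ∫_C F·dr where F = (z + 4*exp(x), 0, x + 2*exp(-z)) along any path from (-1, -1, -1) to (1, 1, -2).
-2*exp(2) - 3 - 4*exp(-1) + 6*E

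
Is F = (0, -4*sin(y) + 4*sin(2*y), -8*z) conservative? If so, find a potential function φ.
Yes, F is conservative. φ = -4*z**2 + 4*cos(y) - 2*cos(2*y)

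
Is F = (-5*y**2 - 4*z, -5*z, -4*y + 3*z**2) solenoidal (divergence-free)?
No, ∇·F = 6*z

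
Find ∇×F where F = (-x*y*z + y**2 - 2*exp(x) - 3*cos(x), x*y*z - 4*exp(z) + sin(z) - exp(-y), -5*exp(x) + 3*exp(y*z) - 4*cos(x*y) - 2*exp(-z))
(-x*y + 4*x*sin(x*y) + 3*z*exp(y*z) + 4*exp(z) - cos(z), -x*y - 4*y*sin(x*y) + 5*exp(x), x*z + y*z - 2*y)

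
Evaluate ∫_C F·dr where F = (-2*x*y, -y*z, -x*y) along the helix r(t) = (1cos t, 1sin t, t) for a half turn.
pi/4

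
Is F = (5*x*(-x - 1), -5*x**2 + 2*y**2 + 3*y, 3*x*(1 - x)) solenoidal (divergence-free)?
No, ∇·F = -10*x + 4*y - 2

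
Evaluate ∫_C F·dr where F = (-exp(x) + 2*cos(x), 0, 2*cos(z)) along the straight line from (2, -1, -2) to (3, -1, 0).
-exp(3) + 2*sin(3) + exp(2)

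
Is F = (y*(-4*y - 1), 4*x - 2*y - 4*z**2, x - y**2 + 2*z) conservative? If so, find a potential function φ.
No, ∇×F = (-2*y + 8*z, -1, 8*y + 5) ≠ 0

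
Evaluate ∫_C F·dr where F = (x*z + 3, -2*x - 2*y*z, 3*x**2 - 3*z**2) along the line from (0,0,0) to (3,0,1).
20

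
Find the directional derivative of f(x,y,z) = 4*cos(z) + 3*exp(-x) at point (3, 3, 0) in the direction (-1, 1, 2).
sqrt(6)*exp(-3)/2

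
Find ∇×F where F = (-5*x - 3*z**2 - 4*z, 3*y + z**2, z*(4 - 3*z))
(-2*z, -6*z - 4, 0)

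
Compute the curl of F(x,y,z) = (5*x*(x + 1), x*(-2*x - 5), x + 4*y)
(4, -1, -4*x - 5)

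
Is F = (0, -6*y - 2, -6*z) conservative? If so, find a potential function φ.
Yes, F is conservative. φ = -3*y**2 - 2*y - 3*z**2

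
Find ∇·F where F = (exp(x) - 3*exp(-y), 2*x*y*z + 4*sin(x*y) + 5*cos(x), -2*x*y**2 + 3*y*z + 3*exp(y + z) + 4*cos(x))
2*x*z + 4*x*cos(x*y) + 3*y + exp(x) + 3*exp(y + z)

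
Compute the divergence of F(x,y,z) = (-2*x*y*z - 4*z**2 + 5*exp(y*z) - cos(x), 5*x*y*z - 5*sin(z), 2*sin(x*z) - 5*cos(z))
5*x*z + 2*x*cos(x*z) - 2*y*z + sin(x) + 5*sin(z)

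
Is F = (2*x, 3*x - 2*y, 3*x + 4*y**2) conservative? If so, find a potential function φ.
No, ∇×F = (8*y, -3, 3) ≠ 0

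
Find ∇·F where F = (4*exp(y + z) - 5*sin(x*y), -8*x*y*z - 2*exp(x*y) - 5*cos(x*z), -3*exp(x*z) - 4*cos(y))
-8*x*z - 2*x*exp(x*y) - 3*x*exp(x*z) - 5*y*cos(x*y)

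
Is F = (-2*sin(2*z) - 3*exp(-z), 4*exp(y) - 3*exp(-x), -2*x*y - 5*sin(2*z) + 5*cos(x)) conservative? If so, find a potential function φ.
No, ∇×F = (-2*x, 2*y + 5*sin(x) - 4*cos(2*z) + 3*exp(-z), 3*exp(-x)) ≠ 0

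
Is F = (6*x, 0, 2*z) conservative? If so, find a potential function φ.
Yes, F is conservative. φ = 3*x**2 + z**2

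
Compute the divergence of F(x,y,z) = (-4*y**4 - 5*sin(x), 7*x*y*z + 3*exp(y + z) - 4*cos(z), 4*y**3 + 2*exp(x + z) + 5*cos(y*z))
7*x*z - 5*y*sin(y*z) + 2*exp(x + z) + 3*exp(y + z) - 5*cos(x)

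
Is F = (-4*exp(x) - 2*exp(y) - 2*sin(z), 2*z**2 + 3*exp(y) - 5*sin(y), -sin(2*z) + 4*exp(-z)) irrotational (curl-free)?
No, ∇×F = (-4*z, -2*cos(z), 2*exp(y))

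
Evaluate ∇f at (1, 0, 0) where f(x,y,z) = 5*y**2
(0, 0, 0)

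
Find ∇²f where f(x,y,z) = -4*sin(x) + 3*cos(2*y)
4*sin(x) - 12*cos(2*y)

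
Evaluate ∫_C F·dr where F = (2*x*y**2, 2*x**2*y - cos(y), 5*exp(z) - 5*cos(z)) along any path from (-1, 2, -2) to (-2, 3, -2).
-sin(3) + sin(2) + 32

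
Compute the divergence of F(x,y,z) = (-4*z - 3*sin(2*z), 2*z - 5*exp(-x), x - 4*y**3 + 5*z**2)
10*z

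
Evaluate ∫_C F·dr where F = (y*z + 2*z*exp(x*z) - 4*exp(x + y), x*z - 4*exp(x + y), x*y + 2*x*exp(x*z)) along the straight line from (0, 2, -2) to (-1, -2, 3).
-2*exp(-3) + 4 + 4*exp(2)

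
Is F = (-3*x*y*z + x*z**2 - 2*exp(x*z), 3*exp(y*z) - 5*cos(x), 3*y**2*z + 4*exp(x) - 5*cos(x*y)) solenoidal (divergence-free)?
No, ∇·F = 3*y**2 - 3*y*z + z**2 - 2*z*exp(x*z) + 3*z*exp(y*z)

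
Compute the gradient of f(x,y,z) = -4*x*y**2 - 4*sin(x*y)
(-4*y*(y + cos(x*y)), -4*x*(2*y + cos(x*y)), 0)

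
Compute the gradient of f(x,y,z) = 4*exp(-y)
(0, -4*exp(-y), 0)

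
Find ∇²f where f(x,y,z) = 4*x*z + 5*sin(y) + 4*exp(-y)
-5*sin(y) + 4*exp(-y)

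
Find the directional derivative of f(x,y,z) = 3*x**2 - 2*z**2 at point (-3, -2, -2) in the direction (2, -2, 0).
-9*sqrt(2)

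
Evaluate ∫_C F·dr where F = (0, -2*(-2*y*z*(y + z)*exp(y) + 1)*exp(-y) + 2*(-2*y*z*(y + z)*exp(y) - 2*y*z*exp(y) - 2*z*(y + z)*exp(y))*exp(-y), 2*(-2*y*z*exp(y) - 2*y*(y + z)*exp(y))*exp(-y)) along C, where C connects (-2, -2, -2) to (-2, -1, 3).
-40 - 2*exp(2) + 2*E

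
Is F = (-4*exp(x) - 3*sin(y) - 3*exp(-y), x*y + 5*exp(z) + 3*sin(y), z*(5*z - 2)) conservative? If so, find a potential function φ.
No, ∇×F = (-5*exp(z), 0, y + 3*cos(y) - 3*exp(-y)) ≠ 0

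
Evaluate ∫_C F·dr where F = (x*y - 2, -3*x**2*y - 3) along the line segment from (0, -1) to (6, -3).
-228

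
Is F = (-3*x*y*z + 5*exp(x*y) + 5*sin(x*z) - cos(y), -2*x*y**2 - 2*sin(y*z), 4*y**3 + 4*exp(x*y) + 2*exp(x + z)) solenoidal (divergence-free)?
No, ∇·F = -4*x*y - 3*y*z + 5*y*exp(x*y) + 5*z*cos(x*z) - 2*z*cos(y*z) + 2*exp(x + z)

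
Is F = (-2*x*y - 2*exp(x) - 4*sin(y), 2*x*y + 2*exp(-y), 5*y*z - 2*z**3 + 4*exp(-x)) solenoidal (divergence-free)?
No, ∇·F = 2*x + 3*y - 6*z**2 - 2*exp(x) - 2*exp(-y)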